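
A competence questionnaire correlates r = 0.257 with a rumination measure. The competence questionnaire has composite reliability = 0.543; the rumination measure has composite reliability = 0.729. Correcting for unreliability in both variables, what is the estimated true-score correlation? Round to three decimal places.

r_true = r_obs / √(r_xx · r_yy) = 0.257 / √(0.543 × 0.729) = 0.257 / √0.395847 = 0.257 / 0.6292 ≈ 0.408.

0.408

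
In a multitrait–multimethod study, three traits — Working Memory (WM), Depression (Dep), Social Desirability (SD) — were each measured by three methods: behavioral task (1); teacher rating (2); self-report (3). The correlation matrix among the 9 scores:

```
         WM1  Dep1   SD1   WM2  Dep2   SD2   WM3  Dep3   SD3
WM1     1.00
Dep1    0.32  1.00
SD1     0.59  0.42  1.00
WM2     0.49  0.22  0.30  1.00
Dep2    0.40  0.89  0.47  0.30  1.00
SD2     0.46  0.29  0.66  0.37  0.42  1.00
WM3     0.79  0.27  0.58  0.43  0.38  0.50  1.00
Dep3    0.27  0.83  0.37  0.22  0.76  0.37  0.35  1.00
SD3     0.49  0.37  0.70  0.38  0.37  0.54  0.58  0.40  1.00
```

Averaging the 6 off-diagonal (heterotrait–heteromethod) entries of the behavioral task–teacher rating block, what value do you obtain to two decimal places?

0.36

HTHM values (method 1 × method 2): 0.40, 0.46, 0.22, 0.29, 0.30, 0.47; mean = 2.14/6 = 0.36.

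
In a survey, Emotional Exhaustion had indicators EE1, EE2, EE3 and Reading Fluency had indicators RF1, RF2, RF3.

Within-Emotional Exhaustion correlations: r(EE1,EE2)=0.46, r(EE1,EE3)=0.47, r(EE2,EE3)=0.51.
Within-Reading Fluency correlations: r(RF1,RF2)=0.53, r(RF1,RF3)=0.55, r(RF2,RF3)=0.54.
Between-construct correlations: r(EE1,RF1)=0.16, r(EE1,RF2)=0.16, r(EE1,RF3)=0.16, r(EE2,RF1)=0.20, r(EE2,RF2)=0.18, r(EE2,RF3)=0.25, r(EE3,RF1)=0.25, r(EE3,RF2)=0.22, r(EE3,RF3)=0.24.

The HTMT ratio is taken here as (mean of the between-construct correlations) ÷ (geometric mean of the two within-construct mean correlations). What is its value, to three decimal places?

0.397

Between-construct mean = 1.82/9 = 0.2022.
Mean within-EE = 1.44/3 = 0.4800; mean within-RF = 1.62/3 = 0.5400.
Geometric mean = √(0.4800 × 0.5400) = 0.5091.
HTMT = 0.2022 / 0.5091 = 0.397.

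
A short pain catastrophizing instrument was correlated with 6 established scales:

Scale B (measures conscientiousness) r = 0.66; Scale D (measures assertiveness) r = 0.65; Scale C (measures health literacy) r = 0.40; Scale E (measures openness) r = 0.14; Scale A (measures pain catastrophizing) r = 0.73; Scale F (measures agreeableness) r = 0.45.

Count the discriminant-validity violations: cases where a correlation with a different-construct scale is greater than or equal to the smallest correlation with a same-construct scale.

0

Convergent (same construct = pain catastrophizing): Scale A.
Smallest convergent = 0.73. Discriminant values: 0.66, 0.65, 0.40, 0.14, 0.45; count ≥ 0.73 → 0.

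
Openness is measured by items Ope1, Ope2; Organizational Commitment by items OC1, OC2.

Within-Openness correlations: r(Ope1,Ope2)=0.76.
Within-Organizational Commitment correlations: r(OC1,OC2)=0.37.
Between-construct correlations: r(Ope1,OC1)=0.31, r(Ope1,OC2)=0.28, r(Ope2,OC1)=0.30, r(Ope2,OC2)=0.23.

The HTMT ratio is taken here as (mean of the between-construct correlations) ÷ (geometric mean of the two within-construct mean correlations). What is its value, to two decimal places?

Between-construct mean = 1.12/4 = 0.2800.
Mean within-Ope = 0.76/1 = 0.7600; mean within-OC = 0.37/1 = 0.3700.
Geometric mean = √(0.7600 × 0.3700) = 0.5303.
HTMT = 0.2800 / 0.5303 = 0.53.

0.53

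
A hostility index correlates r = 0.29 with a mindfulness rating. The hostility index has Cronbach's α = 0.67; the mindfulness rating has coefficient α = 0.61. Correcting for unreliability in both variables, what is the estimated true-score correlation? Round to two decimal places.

0.45

r_true = r_obs / √(r_xx · r_yy) = 0.29 / √(0.67 × 0.61) = 0.29 / √0.4087 = 0.29 / 0.6393 ≈ 0.45.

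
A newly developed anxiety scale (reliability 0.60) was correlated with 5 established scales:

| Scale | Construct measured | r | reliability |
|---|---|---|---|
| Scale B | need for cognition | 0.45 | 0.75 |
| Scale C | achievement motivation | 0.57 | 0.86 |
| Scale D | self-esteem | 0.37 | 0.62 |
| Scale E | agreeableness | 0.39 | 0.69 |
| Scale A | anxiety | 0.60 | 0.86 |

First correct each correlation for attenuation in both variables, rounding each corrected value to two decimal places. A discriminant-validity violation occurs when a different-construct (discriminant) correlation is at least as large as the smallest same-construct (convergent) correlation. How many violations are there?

0

Disattenuated r (r / √(r_scale · r_new)):
  Scale B (disc): 0.45 / √(0.75·0.60) = 0.67
  Scale C (disc): 0.57 / √(0.86·0.60) = 0.79
  Scale D (disc): 0.37 / √(0.62·0.60) = 0.61
  Scale E (disc): 0.39 / √(0.69·0.60) = 0.61
  Scale A (conv): 0.60 / √(0.86·0.60) = 0.84
Smallest convergent = 0.84. Discriminant values: 0.67, 0.79, 0.61, 0.61; count ≥ 0.84 → 0.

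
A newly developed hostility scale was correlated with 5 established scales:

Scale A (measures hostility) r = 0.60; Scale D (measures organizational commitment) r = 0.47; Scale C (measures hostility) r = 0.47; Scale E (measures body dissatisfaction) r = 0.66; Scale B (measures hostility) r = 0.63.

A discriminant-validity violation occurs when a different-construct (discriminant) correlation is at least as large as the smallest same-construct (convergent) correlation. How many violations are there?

Convergent (same construct = hostility): Scale A, Scale C, Scale B.
Smallest convergent = 0.47. Discriminant values: 0.47, 0.66; count ≥ 0.47 → 2.

2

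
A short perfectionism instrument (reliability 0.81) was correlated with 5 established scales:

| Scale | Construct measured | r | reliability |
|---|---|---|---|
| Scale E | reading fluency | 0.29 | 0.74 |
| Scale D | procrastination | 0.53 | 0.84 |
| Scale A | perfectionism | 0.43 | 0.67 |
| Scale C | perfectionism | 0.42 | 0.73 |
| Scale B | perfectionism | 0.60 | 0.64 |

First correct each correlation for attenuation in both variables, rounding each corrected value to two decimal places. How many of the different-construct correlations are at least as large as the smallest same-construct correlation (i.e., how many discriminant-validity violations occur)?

1

Disattenuated r (r / √(r_scale · r_new)):
  Scale E (disc): 0.29 / √(0.74·0.81) = 0.37
  Scale D (disc): 0.53 / √(0.84·0.81) = 0.64
  Scale A (conv): 0.43 / √(0.67·0.81) = 0.58
  Scale C (conv): 0.42 / √(0.73·0.81) = 0.55
  Scale B (conv): 0.60 / √(0.64·0.81) = 0.83
Smallest convergent = 0.55. Discriminant values: 0.37, 0.64; count ≥ 0.55 → 1.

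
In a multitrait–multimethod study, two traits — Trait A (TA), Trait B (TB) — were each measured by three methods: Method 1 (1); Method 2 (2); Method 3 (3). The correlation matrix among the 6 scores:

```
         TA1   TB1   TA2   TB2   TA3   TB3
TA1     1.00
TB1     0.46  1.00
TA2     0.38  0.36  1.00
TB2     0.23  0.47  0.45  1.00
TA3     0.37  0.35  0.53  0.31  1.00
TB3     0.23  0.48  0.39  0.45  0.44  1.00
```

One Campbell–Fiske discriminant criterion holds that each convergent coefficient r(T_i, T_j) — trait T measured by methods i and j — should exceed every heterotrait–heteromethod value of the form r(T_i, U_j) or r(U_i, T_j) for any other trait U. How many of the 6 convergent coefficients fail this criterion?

Each convergent coefficient versus the relevant comparison correlations:
TA (methods 1·2): 0.38 vs {0.23, 0.36} → pass.
TA (methods 1·3): 0.37 vs {0.23, 0.35} → pass.
TA (methods 2·3): 0.53 vs {0.39, 0.31} → pass.
TB (methods 1·2): 0.47 vs {0.36, 0.23} → pass.
TB (methods 1·3): 0.48 vs {0.35, 0.23} → pass.
TB (methods 2·3): 0.45 vs {0.31, 0.39} → pass.
0 of 6 fail.

0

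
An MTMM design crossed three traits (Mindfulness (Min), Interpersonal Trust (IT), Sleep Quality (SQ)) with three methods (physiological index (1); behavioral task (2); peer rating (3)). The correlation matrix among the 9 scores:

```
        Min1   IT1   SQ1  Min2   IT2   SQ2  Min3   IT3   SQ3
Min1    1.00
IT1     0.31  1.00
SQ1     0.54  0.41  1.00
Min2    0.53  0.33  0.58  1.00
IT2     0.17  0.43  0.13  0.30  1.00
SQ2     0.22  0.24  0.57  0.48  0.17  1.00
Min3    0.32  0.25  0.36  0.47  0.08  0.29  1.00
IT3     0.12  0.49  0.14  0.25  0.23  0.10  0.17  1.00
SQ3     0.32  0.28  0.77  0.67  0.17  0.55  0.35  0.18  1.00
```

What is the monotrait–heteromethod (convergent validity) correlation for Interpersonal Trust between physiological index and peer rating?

0.49

Same trait (IT), different methods: r(IT1, IT3) = 0.49.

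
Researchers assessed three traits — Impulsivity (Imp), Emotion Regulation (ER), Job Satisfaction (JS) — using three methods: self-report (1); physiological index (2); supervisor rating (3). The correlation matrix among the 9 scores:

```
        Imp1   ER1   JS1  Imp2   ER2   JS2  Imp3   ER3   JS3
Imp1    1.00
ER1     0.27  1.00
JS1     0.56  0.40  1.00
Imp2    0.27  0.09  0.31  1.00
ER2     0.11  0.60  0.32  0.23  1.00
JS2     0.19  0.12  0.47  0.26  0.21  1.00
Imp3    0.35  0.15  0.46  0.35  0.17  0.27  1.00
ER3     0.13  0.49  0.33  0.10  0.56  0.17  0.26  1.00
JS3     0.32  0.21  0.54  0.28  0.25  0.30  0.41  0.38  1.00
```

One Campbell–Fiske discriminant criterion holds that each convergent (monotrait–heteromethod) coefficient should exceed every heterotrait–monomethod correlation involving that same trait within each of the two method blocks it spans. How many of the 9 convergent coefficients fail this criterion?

Each convergent coefficient versus the relevant comparison correlations:
Imp (methods 1·2): 0.27 vs {0.27, 0.23, 0.56, 0.26} → fail.
Imp (methods 1·3): 0.35 vs {0.27, 0.26, 0.56, 0.41} → fail.
Imp (methods 2·3): 0.35 vs {0.23, 0.26, 0.26, 0.41} → fail.
ER (methods 1·2): 0.60 vs {0.27, 0.23, 0.40, 0.21} → pass.
ER (methods 1·3): 0.49 vs {0.27, 0.26, 0.40, 0.38} → pass.
ER (methods 2·3): 0.56 vs {0.23, 0.26, 0.21, 0.38} → pass.
JS (methods 1·2): 0.47 vs {0.56, 0.26, 0.40, 0.21} → fail.
JS (methods 1·3): 0.54 vs {0.56, 0.41, 0.40, 0.38} → fail.
JS (methods 2·3): 0.30 vs {0.26, 0.41, 0.21, 0.38} → fail.
6 of 9 fail.

6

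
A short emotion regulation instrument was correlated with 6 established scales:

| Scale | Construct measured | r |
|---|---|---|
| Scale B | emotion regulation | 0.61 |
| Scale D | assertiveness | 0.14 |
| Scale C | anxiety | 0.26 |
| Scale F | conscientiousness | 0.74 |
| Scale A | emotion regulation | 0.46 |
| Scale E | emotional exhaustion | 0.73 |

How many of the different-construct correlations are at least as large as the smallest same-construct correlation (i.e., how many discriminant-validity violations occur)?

Convergent (same construct = emotion regulation): Scale B, Scale A.
Smallest convergent = 0.46. Discriminant values: 0.14, 0.26, 0.74, 0.73; count ≥ 0.46 → 2.

2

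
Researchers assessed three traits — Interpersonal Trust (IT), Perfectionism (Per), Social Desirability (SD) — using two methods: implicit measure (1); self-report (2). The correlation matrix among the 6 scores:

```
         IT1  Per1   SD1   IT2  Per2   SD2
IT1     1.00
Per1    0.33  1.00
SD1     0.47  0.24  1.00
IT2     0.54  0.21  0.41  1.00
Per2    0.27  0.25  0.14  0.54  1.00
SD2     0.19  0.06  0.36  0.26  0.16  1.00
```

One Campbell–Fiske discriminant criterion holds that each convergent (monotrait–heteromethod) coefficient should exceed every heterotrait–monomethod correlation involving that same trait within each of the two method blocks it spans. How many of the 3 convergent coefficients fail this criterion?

Each convergent coefficient versus the relevant comparison correlations:
IT (methods 1·2): 0.54 vs {0.33, 0.54, 0.47, 0.26} → fail.
Per (methods 1·2): 0.25 vs {0.33, 0.54, 0.24, 0.16} → fail.
SD (methods 1·2): 0.36 vs {0.47, 0.26, 0.24, 0.16} → fail.
3 of 3 fail.

3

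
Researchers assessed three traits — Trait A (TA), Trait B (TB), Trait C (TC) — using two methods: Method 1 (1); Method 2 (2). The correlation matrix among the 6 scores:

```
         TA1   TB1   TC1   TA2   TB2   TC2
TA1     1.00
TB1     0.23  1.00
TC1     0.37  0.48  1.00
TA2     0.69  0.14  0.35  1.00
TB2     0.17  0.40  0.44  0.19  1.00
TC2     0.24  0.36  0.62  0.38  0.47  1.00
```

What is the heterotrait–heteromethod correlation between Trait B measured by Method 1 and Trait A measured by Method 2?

0.14

Different traits and methods: r(TB1, TA2) = 0.14.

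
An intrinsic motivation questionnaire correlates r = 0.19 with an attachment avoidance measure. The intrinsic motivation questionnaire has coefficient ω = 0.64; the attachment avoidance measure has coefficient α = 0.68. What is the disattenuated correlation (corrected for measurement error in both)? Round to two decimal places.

r_true = r_obs / √(r_xx · r_yy) = 0.19 / √(0.64 × 0.68) = 0.19 / √0.4352 = 0.19 / 0.6597 ≈ 0.29.

0.29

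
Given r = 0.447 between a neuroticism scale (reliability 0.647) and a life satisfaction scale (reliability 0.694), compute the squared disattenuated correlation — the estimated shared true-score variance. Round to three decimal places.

Disattenuated r = 0.447 / √(0.647 × 0.694) = 0.447 / 0.6701 = 0.6671.
Shared true-score variance = 0.6671² = 0.4450 ≈ 0.445.

0.445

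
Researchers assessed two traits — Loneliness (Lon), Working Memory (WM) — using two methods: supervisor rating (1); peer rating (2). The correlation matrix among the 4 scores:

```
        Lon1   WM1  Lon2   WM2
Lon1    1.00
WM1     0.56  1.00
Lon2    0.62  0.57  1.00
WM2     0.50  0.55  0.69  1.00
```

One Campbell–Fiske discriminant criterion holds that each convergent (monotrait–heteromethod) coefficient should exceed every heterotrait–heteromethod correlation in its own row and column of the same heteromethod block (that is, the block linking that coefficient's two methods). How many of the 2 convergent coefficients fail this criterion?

Each convergent coefficient versus the relevant comparison correlations:
Lon (methods 1·2): 0.62 vs {0.50, 0.57} → pass.
WM (methods 1·2): 0.55 vs {0.57, 0.50} → fail.
1 of 2 fail.

1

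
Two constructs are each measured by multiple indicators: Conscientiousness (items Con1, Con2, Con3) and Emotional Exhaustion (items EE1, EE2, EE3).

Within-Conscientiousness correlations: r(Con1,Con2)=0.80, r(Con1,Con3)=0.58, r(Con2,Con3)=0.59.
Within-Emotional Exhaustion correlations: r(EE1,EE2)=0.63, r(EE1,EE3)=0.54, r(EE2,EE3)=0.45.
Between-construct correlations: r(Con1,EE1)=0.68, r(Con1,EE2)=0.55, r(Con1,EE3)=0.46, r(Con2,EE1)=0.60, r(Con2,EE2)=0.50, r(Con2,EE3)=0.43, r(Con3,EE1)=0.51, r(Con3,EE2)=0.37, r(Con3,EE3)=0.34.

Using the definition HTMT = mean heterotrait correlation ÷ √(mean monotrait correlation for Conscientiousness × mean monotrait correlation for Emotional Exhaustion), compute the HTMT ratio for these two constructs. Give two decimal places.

Mean between = 4.44/9 = 0.4933.
Mean within-Con = 1.97/3 = 0.6567; mean within-EE = 1.62/3 = 0.5400.
Geometric mean = √(0.6567 × 0.5400) = 0.5955.
HTMT = 0.4933 / 0.5955 = 0.83.

0.83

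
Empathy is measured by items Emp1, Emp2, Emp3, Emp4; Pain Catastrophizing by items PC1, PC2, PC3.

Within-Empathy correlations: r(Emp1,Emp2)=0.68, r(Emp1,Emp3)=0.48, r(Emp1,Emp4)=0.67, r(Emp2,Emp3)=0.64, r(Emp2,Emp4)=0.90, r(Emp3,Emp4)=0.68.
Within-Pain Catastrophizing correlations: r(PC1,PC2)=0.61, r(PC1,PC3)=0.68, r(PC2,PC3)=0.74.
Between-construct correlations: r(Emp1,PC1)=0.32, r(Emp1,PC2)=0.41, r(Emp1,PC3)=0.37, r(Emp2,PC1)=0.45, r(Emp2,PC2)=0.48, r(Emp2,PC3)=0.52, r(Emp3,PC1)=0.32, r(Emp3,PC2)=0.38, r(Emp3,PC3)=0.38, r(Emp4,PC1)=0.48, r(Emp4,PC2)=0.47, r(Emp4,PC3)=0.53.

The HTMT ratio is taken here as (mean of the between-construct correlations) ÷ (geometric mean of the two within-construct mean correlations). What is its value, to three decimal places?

0.630

Between-construct mean = 5.11/12 = 0.4258.
Mean within-Emp = 4.05/6 = 0.6750; mean within-PC = 2.03/3 = 0.6767.
Geometric mean = √(0.6750 × 0.6767) = 0.6758.
HTMT = 0.4258 / 0.6758 = 0.630.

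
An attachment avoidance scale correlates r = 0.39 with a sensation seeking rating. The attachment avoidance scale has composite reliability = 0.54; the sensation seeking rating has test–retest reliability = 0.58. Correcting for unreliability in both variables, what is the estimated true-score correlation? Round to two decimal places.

r_true = r_obs / √(r_xx · r_yy) = 0.39 / √(0.54 × 0.58) = 0.39 / √0.3132 = 0.39 / 0.5596 ≈ 0.70.

0.70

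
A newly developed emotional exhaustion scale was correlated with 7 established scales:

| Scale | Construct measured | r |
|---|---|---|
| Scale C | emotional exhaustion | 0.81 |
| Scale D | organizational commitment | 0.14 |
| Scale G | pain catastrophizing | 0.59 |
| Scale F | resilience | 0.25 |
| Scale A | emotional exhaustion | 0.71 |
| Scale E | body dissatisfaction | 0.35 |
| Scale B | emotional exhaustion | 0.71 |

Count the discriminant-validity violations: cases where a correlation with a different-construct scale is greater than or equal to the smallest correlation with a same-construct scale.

Convergent (same construct = emotional exhaustion): Scale C, Scale A, Scale B.
Smallest convergent = 0.71. Discriminant values: 0.14, 0.59, 0.25, 0.35; count ≥ 0.71 → 0.

0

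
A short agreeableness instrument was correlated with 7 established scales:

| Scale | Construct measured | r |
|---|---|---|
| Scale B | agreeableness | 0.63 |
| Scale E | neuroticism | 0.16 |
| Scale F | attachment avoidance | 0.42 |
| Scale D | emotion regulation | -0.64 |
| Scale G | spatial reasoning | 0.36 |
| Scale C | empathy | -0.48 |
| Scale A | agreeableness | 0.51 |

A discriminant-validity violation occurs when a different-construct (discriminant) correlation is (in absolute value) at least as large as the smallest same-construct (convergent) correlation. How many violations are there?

Convergent (same construct = agreeableness): Scale B, Scale A.
Smallest convergent = 0.51. Discriminant |r|: 0.16, 0.42, 0.64, 0.36, 0.48; count ≥ 0.51 → 1.

1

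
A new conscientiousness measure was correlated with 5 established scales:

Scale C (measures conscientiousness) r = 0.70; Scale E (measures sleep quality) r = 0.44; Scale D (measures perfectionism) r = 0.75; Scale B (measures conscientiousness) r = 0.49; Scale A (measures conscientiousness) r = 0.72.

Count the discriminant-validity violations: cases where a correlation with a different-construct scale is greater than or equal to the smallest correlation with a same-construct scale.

Convergent (same construct = conscientiousness): Scale C, Scale B, Scale A.
Smallest convergent = 0.49. Discriminant values: 0.44, 0.75; count ≥ 0.49 → 1.

1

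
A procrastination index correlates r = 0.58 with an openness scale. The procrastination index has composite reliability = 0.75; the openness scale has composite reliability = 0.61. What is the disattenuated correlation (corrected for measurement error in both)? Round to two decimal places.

r_true = r_obs / √(r_xx · r_yy) = 0.58 / √(0.75 × 0.61) = 0.58 / √0.4575 = 0.58 / 0.6764 ≈ 0.86.

0.86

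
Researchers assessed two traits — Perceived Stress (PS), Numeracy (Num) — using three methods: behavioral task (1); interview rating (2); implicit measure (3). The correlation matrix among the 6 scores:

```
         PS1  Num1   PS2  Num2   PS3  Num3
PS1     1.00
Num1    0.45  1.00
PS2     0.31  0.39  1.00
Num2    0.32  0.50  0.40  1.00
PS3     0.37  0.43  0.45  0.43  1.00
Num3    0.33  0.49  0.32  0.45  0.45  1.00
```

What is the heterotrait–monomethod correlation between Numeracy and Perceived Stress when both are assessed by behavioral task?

Different traits, same method: r(Num1, PS1) = 0.45.

0.45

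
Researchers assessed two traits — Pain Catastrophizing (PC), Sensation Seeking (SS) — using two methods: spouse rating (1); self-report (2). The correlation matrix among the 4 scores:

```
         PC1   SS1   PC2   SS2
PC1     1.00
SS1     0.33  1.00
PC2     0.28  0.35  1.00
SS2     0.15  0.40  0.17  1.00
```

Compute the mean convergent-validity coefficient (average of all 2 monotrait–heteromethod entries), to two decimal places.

Convergent values: 0.28, 0.40; mean = 0.68/2 = 0.34.

0.34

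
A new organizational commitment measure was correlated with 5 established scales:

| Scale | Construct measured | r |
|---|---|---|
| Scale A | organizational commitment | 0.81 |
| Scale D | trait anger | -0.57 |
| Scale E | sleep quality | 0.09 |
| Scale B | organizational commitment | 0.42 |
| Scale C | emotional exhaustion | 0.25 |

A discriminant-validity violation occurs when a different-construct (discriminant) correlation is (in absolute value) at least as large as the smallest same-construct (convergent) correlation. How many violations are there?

1

Convergent (same construct = organizational commitment): Scale A, Scale B.
Smallest convergent = 0.42. Discriminant |r|: 0.57, 0.09, 0.25; count ≥ 0.42 → 1.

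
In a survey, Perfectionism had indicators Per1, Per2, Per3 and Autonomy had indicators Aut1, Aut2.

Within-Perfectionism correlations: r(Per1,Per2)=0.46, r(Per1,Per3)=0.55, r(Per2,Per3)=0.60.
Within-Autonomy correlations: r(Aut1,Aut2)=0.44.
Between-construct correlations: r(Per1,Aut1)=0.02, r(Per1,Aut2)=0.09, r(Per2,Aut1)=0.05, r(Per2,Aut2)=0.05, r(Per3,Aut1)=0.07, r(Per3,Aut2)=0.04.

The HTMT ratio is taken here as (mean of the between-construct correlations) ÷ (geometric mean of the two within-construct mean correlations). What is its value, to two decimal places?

0.11

Mean between = 0.32/6 = 0.0533.
Mean within-Per = 1.61/3 = 0.5367; mean within-Aut = 0.44/1 = 0.4400.
Geometric mean = √(0.5367 × 0.4400) = 0.4860.
HTMT = 0.0533 / 0.4860 = 0.11.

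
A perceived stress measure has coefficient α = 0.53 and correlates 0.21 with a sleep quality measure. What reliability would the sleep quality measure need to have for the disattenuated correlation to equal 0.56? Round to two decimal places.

0.27

r_true = r_obs / √(r_xx · r_yy) ⇒ 0.56 = 0.21 / √(0.53 · r_yy).
√(0.53 · r_yy) = 0.21 / 0.56 = 0.3750; 0.53 · r_yy = 0.1406; r_yy = 0.1406 / 0.53 ≈ 0.27.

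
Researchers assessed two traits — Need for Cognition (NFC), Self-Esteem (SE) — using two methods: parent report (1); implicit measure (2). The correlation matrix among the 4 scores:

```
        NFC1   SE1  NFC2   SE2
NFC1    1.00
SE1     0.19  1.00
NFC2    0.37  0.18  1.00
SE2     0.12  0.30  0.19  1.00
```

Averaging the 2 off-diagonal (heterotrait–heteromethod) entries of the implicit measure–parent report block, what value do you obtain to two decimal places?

HTHM values (method 2 × method 1): 0.18, 0.12; mean = 0.30/2 = 0.15.

0.15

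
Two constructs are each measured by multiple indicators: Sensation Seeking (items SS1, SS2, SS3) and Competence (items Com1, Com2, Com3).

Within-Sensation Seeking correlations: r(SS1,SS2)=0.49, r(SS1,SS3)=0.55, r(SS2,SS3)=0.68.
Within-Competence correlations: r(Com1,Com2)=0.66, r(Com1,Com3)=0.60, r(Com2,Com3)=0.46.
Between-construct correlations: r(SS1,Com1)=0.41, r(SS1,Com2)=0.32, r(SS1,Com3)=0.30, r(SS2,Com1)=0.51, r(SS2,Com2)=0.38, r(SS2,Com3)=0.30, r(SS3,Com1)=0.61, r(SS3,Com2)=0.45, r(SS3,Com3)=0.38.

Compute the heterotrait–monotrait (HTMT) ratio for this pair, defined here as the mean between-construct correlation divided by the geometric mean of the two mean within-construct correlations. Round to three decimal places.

Mean between = 3.66/9 = 0.4067.
Mean within-SS = 1.72/3 = 0.5733; mean within-Com = 1.72/3 = 0.5733.
Geometric mean = √(0.5733 × 0.5733) = 0.5733.
HTMT = 0.4067 / 0.5733 = 0.709.

0.709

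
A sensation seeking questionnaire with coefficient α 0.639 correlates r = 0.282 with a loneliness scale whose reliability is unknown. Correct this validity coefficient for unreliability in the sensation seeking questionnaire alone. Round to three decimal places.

Single correction: r_c = r_obs / √r_xx = 0.282 / √0.639 = 0.282 / 0.7994 ≈ 0.353.

0.353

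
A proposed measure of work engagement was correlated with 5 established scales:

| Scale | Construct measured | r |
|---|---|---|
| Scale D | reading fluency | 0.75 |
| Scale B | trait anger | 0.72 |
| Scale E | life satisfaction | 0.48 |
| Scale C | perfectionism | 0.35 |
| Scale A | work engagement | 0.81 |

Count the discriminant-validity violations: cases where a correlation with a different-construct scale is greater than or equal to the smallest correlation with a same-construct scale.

Convergent (same construct = work engagement): Scale A.
Smallest convergent = 0.81. Discriminant values: 0.75, 0.72, 0.48, 0.35; count ≥ 0.81 → 0.

0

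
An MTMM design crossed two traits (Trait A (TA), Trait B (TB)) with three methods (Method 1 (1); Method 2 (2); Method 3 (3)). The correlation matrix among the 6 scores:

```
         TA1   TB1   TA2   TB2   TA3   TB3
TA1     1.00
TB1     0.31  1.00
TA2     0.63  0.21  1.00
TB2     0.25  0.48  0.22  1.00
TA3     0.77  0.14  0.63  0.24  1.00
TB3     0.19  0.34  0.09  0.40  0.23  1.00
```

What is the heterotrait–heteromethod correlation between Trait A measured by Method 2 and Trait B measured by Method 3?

0.09

Different traits and methods: r(TA2, TB3) = 0.09.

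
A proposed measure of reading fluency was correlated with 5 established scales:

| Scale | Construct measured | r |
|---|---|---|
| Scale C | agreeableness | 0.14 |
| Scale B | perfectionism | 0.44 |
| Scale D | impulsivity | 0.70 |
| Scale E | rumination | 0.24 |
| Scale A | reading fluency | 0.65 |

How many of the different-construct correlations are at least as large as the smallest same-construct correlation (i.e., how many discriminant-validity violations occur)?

1

Convergent (same construct = reading fluency): Scale A.
Smallest convergent = 0.65. Discriminant values: 0.14, 0.44, 0.70, 0.24; count ≥ 0.65 → 1.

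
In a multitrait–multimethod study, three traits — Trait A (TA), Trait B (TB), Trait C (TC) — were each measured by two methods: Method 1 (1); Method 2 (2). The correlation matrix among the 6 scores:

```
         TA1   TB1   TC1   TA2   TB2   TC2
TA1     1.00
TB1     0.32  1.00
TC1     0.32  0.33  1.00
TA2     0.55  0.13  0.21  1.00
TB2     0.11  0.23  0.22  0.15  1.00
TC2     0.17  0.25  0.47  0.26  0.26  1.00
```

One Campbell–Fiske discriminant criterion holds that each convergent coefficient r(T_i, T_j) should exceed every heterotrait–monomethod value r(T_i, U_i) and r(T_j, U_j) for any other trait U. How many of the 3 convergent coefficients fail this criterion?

Checking each validity diagonal entry against its comparison values:
TA (methods 1·2): 0.55 vs {0.32, 0.15, 0.32, 0.26} → pass.
TB (methods 1·2): 0.23 vs {0.32, 0.15, 0.33, 0.26} → fail.
TC (methods 1·2): 0.47 vs {0.32, 0.26, 0.33, 0.26} → pass.
1 of 3 fail.

1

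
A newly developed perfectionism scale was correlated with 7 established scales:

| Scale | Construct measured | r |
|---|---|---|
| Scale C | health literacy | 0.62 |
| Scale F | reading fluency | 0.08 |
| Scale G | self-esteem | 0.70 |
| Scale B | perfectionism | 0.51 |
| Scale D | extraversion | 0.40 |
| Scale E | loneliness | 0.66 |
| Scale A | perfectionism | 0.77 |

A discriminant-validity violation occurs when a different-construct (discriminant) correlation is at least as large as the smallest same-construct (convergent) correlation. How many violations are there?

Convergent (same construct = perfectionism): Scale B, Scale A.
Smallest convergent = 0.51. Discriminant values: 0.62, 0.08, 0.70, 0.40, 0.66; count ≥ 0.51 → 3.

3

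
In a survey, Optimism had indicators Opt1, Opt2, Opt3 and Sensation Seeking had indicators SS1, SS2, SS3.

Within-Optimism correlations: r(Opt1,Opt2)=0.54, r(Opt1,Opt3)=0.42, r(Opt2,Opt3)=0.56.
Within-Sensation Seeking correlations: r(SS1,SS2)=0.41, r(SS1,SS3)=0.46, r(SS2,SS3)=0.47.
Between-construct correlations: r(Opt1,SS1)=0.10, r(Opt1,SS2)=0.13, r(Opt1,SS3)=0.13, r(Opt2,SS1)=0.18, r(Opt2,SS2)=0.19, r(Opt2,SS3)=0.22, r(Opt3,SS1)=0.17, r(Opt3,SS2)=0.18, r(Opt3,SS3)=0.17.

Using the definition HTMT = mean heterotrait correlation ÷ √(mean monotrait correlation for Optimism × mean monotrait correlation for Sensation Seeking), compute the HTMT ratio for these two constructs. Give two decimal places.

0.34

Mean between = 1.47/9 = 0.1633.
Mean within-Opt = 1.52/3 = 0.5067; mean within-SS = 1.34/3 = 0.4467.
Geometric mean = √(0.5067 × 0.4467) = 0.4758.
HTMT = 0.1633 / 0.4758 = 0.34.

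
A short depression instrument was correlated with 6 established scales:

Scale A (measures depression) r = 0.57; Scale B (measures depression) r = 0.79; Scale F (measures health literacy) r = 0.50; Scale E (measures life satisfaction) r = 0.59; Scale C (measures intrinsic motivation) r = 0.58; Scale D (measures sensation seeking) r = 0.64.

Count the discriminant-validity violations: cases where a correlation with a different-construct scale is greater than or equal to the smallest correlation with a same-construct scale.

Convergent (same construct = depression): Scale A, Scale B.
Smallest convergent = 0.57. Discriminant values: 0.50, 0.59, 0.58, 0.64; count ≥ 0.57 → 3.

3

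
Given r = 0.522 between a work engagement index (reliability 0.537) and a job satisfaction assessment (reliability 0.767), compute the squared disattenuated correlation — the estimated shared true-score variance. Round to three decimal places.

Disattenuated r = 0.522 / √(0.537 × 0.767) = 0.522 / 0.6418 = 0.8133.
Shared true-score variance = 0.8133² = 0.6615 ≈ 0.662.

0.662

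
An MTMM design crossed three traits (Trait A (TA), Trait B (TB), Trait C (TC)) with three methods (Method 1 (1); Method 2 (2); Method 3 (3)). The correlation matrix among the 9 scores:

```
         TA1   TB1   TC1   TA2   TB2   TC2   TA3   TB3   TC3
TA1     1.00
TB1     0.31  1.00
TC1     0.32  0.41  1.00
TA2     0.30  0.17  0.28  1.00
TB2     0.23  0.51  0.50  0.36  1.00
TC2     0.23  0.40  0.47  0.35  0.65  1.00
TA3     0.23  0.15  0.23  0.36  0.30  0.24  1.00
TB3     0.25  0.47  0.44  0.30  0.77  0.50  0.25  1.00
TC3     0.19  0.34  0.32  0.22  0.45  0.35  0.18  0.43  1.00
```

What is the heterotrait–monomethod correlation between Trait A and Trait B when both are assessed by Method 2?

0.36

Different traits, same method: r(TA2, TB2) = 0.36.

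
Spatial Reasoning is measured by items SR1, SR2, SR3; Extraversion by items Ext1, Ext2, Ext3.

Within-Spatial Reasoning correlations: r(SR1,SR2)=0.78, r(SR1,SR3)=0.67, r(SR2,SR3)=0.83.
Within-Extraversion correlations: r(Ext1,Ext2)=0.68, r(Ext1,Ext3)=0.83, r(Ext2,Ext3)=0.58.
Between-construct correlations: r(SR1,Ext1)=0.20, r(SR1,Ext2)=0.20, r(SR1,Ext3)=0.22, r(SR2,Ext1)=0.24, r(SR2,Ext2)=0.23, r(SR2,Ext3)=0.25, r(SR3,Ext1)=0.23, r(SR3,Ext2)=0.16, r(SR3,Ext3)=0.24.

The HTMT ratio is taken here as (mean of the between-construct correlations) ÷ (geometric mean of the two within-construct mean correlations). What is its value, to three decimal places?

0.301

Between-construct mean = 1.97/9 = 0.2189.
Mean within-SR = 2.28/3 = 0.7600; mean within-Ext = 2.09/3 = 0.6967.
Geometric mean = √(0.7600 × 0.6967) = 0.7277.
HTMT = 0.2189 / 0.7277 = 0.301.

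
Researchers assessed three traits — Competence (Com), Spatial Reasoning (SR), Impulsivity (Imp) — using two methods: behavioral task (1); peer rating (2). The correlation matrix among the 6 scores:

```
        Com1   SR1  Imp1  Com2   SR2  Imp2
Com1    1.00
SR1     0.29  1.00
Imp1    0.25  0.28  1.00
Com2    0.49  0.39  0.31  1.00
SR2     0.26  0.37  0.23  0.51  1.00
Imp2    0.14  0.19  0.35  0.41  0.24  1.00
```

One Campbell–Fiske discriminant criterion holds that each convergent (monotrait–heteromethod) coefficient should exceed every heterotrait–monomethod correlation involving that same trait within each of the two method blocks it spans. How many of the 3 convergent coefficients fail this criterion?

Each convergent coefficient versus the relevant comparison correlations:
Com (methods 1·2): 0.49 vs {0.29, 0.51, 0.25, 0.41} → fail.
SR (methods 1·2): 0.37 vs {0.29, 0.51, 0.28, 0.24} → fail.
Imp (methods 1·2): 0.35 vs {0.25, 0.41, 0.28, 0.24} → fail.
3 of 3 fail.

3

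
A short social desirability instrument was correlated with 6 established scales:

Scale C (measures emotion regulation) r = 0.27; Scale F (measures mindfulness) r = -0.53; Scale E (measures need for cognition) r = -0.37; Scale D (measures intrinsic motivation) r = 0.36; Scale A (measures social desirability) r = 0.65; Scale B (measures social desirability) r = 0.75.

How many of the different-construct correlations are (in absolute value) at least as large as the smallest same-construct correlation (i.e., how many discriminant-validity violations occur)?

0

Convergent (same construct = social desirability): Scale A, Scale B.
Smallest convergent = 0.65. Discriminant |r|: 0.27, 0.53, 0.37, 0.36; count ≥ 0.65 → 0.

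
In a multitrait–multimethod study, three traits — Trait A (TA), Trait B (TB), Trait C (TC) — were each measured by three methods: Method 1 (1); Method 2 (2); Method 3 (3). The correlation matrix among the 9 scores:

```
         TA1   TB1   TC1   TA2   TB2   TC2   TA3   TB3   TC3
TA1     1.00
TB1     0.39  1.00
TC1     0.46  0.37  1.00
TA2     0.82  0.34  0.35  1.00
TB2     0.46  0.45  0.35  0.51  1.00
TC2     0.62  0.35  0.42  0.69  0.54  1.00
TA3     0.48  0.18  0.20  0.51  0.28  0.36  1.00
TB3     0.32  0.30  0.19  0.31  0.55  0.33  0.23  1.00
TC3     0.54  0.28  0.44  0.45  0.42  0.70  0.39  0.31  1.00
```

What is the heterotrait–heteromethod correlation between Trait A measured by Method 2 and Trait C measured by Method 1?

0.35

Different traits and methods: r(TA2, TC1) = 0.35.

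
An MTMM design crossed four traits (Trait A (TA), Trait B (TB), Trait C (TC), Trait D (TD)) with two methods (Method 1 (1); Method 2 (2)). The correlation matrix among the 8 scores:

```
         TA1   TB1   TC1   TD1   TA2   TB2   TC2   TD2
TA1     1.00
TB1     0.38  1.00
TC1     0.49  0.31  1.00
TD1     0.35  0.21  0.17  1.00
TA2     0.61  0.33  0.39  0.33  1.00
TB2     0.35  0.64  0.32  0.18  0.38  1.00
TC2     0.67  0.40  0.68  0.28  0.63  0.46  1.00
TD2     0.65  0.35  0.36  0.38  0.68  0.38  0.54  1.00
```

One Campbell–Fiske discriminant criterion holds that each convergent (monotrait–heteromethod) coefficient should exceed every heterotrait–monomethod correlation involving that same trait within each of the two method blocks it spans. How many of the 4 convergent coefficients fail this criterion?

Checking each validity diagonal entry against its comparison values:
TA (methods 1·2): 0.61 vs {0.38, 0.38, 0.49, 0.63, 0.35, 0.68} → fail.
TB (methods 1·2): 0.64 vs {0.38, 0.38, 0.31, 0.46, 0.21, 0.38} → pass.
TC (methods 1·2): 0.68 vs {0.49, 0.63, 0.31, 0.46, 0.17, 0.54} → pass.
TD (methods 1·2): 0.38 vs {0.35, 0.68, 0.21, 0.38, 0.17, 0.54} → fail.
2 of 4 fail.

2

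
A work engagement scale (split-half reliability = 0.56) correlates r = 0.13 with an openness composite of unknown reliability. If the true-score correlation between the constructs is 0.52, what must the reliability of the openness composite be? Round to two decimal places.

r_true = r_obs / √(r_xx · r_yy) ⇒ 0.52 = 0.13 / √(0.56 · r_yy).
√(0.56 · r_yy) = 0.13 / 0.52 = 0.2500; 0.56 · r_yy = 0.0625; r_yy = 0.0625 / 0.56 ≈ 0.11.

0.11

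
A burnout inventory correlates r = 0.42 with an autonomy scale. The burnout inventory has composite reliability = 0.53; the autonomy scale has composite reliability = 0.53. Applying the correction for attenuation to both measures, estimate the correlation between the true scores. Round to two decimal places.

0.79

r_true = r_obs / √(r_xx · r_yy) = 0.42 / √(0.53 × 0.53) = 0.42 / √0.2809 = 0.42 / 0.5300 ≈ 0.79.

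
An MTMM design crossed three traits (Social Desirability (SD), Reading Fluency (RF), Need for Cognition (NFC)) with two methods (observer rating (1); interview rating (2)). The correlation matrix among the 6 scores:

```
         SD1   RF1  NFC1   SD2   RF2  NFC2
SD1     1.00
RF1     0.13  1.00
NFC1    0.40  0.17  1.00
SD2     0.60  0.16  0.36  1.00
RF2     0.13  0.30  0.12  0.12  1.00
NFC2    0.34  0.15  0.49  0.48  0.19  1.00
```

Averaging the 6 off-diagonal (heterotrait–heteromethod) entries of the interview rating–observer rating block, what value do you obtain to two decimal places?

HTHM values (method 2 × method 1): 0.16, 0.36, 0.13, 0.12, 0.34, 0.15; mean = 1.26/6 = 0.21.

0.21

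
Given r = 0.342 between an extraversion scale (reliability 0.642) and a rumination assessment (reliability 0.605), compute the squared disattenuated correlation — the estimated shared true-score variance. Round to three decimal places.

Disattenuated r = 0.342 / √(0.642 × 0.605) = 0.342 / 0.6232 = 0.5488.
Shared true-score variance = 0.5488² = 0.3012 ≈ 0.301.

0.301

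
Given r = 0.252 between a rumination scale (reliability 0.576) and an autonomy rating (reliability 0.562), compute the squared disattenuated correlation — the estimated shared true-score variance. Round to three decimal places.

0.196

Disattenuated r = 0.252 / √(0.576 × 0.562) = 0.252 / 0.5690 = 0.4429.
Shared true-score variance = 0.4429² = 0.1962 ≈ 0.196.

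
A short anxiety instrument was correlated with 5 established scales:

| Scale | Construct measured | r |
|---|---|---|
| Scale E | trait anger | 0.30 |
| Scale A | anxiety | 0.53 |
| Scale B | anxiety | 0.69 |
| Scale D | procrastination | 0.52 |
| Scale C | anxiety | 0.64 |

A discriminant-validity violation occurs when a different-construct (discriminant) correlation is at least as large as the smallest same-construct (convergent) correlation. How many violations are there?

Convergent (same construct = anxiety): Scale A, Scale B, Scale C.
Smallest convergent = 0.53. Discriminant values: 0.30, 0.52; count ≥ 0.53 → 0.

0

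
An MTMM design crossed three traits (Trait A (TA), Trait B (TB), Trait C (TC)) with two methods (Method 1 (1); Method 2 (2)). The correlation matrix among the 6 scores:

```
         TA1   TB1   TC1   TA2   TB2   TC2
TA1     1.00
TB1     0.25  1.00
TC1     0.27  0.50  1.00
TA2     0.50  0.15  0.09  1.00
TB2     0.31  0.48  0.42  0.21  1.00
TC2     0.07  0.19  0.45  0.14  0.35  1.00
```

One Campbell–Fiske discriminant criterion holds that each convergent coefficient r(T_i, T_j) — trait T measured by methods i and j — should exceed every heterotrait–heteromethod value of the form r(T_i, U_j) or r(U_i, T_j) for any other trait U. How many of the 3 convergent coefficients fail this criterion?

0

Convergent coefficients and their comparison sets:
TA (methods 1·2): 0.50 vs {0.31, 0.15, 0.07, 0.09} → pass.
TB (methods 1·2): 0.48 vs {0.15, 0.31, 0.19, 0.42} → pass.
TC (methods 1·2): 0.45 vs {0.09, 0.07, 0.42, 0.19} → pass.
0 of 3 fail.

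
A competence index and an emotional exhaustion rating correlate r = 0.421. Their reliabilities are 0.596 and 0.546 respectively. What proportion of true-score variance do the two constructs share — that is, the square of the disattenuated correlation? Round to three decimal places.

0.545

Disattenuated r = 0.421 / √(0.596 × 0.546) = 0.421 / 0.5705 = 0.7379.
Shared true-score variance = 0.7379² = 0.5445 ≈ 0.545.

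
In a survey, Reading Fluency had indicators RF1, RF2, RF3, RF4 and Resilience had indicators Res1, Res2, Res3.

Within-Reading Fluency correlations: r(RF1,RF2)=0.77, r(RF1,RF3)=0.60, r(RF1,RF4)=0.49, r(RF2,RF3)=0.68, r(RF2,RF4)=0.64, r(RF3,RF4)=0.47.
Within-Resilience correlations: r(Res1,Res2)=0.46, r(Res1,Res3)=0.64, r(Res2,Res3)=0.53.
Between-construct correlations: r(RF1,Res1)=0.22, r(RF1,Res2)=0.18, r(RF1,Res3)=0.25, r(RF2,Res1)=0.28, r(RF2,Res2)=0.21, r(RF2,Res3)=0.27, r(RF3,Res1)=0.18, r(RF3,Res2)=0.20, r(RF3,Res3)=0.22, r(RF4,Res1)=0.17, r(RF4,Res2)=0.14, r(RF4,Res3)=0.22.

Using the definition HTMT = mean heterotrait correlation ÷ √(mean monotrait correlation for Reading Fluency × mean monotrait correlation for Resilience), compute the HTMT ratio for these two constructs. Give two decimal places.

0.37

Mean heterotrait r = 2.54/12 = 0.2117.
Mean within-RF = 3.65/6 = 0.6083; mean within-Res = 1.63/3 = 0.5433.
Geometric mean = √(0.6083 × 0.5433) = 0.5749.
HTMT = 0.2117 / 0.5749 = 0.37.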